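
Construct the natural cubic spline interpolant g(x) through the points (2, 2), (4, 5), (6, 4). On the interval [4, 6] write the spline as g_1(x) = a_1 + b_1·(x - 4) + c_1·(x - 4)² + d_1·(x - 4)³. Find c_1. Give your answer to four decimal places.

Write M_i for g''(x_i). With h_i = 2, 2 and divided differences Δ_i = 3/2, -1/2, the continuity of g' gives the tridiagonal system
  2·M_0 + 8·M_1 + 2·M_2 = 6(Δ_1 - Δ_0) = -12
Natural end conditions: M_0 = M_2 = 0.
Solving: M_0 = 0, M_1 = -3/2, M_2 = 0.
On [4, 6], with g_1(x) = a_1 + b_1·(x - 4) + c_1·(x - 4)² + d_1·(x - 4)³: c_1 = M_1/2 = -3/4, d_1 = (M_2 - M_1)/(6h_1) = 1/8, b_1 = Δ_1 - h_1(2M_1 + M_2)/6 = 1/2.

-0.7500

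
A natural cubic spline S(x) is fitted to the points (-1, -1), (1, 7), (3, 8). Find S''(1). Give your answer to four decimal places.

With M_i denoting the second derivative at x_i, h_i = 2, 2, and Δ_i = (y_(i+1) − y_i)/h_i = 4, 1/2:
  2·M_0 + 8·M_1 + 2·M_2 = 6(Δ_1 - Δ_0) = -21
Natural end conditions: M_0 = M_2 = 0.
Forward elimination and back-substitution give M_0 = 0, M_1 = -21/8, M_2 = 0.

-2.6250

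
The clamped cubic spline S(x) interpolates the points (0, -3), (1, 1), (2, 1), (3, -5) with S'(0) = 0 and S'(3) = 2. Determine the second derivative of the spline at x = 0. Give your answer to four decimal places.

Write σ_i for S''(x_i). With h_i = 1, 1, 1 and divided differences Δ_i = 4, 0, -6, the continuity of S' gives the tridiagonal system
  1·σ_0 + 4·σ_1 + 1·σ_2 = 6(Δ_1 - Δ_0) = -24
  1·σ_1 + 4·σ_2 + 1·σ_3 = 6(Δ_2 - Δ_1) = -36
Clamped end conditions give two more equations: 2h_0·σ_0 + h_0·σ_1 = 6(Δ_0 - S'(0)) = 24 and h_2·σ_2 + 2h_2·σ_3 = 6(S'(3) - Δ_2) = 48.
Solving the tridiagonal system: σ_0 = 224/15, σ_1 = -88/15, σ_2 = -232/15, σ_3 = 476/15.

14.9333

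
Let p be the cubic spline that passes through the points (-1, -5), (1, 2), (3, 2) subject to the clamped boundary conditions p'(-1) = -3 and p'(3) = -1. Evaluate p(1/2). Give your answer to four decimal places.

Write M_i for p''(x_i). With h_i = 2, 2 and divided differences Δ_i = 7/2, 0, the continuity of p' gives the tridiagonal system
  2·M_0 + 8·M_1 + 2·M_2 = 6(Δ_1 - Δ_0) = -21
Clamped end conditions give two more equations: 2h_0·M_0 + h_0·M_1 = 6(Δ_0 - p'(-1)) = 39 and h_1·M_1 + 2h_1·M_2 = 6(p'(3) - Δ_1) = -6.
Solving the tridiagonal system: M_0 = 103/8, M_1 = -25/4, M_2 = 13/8.
On [-1, 1], p(x) = -5 - 3·(x + 1) + 103/16·(x + 1)² - 51/32·(x + 1)³.
With (x + 1) = 3/2: p(1/2) = -101/256.

-0.3945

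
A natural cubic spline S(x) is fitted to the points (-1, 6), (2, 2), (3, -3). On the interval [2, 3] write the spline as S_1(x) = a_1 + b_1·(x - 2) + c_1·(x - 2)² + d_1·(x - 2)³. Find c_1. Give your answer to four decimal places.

Put m_i = S'' at the i-th knot. Here h = (3, 1) and Δ = (-4/3, -5), so the interior equations h_(i-1)·m_(i-1) + 2(h_(i-1)+h_i)·m_i + h_i·m_(i+1) = 6(Δ_i − Δ_(i-1)) read
  3·m_0 + 8·m_1 + 1·m_2 = 6(Δ_1 - Δ_0) = -22
Natural end conditions: m_0 = m_2 = 0.
Forward elimination and back-substitution give m_0 = 0, m_1 = -11/4, m_2 = 0.
On [2, 3], with S_1(x) = a_1 + b_1·(x - 2) + c_1·(x - 2)² + d_1·(x - 2)³: c_1 = m_1/2 = -11/8, d_1 = (m_2 - m_1)/(6h_1) = 11/24, b_1 = Δ_1 - h_1(2m_1 + m_2)/6 = -49/12.

-1.3750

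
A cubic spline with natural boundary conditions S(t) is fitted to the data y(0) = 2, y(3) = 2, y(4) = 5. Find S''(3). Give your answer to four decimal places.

Let M_i = S''(x_i). Step sizes h_i = 3, 1; slopes of the chords Δ_i = (y_(i+1) - y_i)/h_i = 0, 3.
  3·M_0 + 8·M_1 + 1·M_2 = 6(Δ_1 - Δ_0) = 18
Natural end conditions: M_0 = M_2 = 0.
Solving: M_0 = 0, M_1 = 9/4, M_2 = 0.

2.2500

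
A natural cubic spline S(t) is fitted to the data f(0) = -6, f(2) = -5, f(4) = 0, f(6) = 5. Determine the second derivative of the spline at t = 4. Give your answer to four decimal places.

-0.4000

Let m_i = S''(x_i). Step sizes h_i = 2, 2, 2; slopes of the chords Δ_i = (y_(i+1) - y_i)/h_i = 1/2, 5/2, 5/2.
  2·m_0 + 8·m_1 + 2·m_2 = 6(Δ_1 - Δ_0) = 12
  2·m_1 + 8·m_2 + 2·m_3 = 6(Δ_2 - Δ_1) = 0
Natural end conditions: m_0 = m_3 = 0.
Hence m_0 = 0, m_1 = 8/5, m_2 = -2/5, m_3 = 0.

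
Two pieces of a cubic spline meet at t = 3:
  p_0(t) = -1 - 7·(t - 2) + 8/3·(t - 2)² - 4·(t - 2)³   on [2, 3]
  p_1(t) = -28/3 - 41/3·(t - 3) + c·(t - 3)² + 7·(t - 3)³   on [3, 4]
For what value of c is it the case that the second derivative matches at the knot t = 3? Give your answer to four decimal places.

-9.3333

p_0''(t) = 16/3 - 24·(t - 2), so p_0''(3) = -56/3. On the right, p_1''(3) = 2c, so c = -28/3.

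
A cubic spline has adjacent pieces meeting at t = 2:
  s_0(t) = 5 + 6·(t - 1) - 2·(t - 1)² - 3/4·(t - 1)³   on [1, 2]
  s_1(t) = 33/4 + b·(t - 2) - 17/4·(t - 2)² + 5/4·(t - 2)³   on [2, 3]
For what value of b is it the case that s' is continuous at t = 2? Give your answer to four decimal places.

s_0'(t) = 6 - 4·(t - 1) - 9/4·(t - 1)², so s_0'(2) = -1/4. On the right, s_1'(2) = b, so b = -1/4.

-0.2500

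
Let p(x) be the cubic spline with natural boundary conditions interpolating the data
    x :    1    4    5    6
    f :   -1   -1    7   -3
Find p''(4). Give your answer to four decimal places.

9.6774

Write M_i for p''(x_i). With h_i = 3, 1, 1 and divided differences Δ_i = 0, 8, -10, the continuity of p' gives the tridiagonal system
  3·M_0 + 8·M_1 + 1·M_2 = 6(Δ_1 - Δ_0) = 48
  1·M_1 + 4·M_2 + 1·M_3 = 6(Δ_2 - Δ_1) = -108
Natural end conditions: M_0 = M_3 = 0.
Hence M_0 = 0, M_1 = 300/31, M_2 = -912/31, M_3 = 0.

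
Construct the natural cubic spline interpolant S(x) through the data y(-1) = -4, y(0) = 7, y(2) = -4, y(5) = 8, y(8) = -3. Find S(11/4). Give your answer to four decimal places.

-4.4333

Let M_i = S''(x_i). Step sizes h_i = 1, 2, 3, 3; slopes of the chords Δ_i = (y_(i+1) - y_i)/h_i = 11, -11/2, 4, -11/3.
  1·M_0 + 6·M_1 + 2·M_2 = 6(Δ_1 - Δ_0) = -99
  2·M_1 + 10·M_2 + 3·M_3 = 6(Δ_2 - Δ_1) = 57
  3·M_2 + 12·M_3 + 3·M_4 = 6(Δ_3 - Δ_2) = -46
Natural end conditions: M_0 = M_4 = 0.
Forward elimination and back-substitution give M_0 = 0, M_1 = -4211/206, M_2 = 1218/103, M_3 = -2098/309, M_4 = 0.
On [2, 5], S(x) = -4 - 1369/309·(x - 2) + 609/103·(x - 2)² - 2876/2781·(x - 2)³.
With (x - 2) = 3/4: S(11/4) = -3653/824.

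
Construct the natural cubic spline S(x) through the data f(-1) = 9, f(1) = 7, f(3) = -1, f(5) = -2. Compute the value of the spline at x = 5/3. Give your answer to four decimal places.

4.4272

Put M_i = S'' at the i-th knot. Here h = (2, 2, 2) and Δ = (-1, -4, -1/2), so the interior equations h_(i-1)·M_(i-1) + 2(h_(i-1)+h_i)·M_i + h_i·M_(i+1) = 6(Δ_i − Δ_(i-1)) read
  2·M_0 + 8·M_1 + 2·M_2 = 6(Δ_1 - Δ_0) = -18
  2·M_1 + 8·M_2 + 2·M_3 = 6(Δ_2 - Δ_1) = 21
Natural end conditions: M_0 = M_3 = 0.
Hence M_0 = 0, M_1 = -31/10, M_2 = 17/5, M_3 = 0.
On [1, 3], S(x) = 7 - 46/15·(x - 1) - 31/20·(x - 1)² + 13/24·(x - 1)³.
With (x - 1) = 2/3: S(5/3) = 1793/405.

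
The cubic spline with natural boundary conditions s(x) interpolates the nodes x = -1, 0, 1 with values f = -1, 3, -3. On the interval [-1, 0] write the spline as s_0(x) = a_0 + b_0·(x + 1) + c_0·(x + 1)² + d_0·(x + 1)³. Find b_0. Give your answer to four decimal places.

Let σ_i = s''(x_i). Step sizes h_i = 1, 1; slopes of the chords Δ_i = (y_(i+1) - y_i)/h_i = 4, -6.
  1·σ_0 + 4·σ_1 + 1·σ_2 = 6(Δ_1 - Δ_0) = -60
Natural end conditions: σ_0 = σ_2 = 0.
Solving: σ_0 = 0, σ_1 = -15, σ_2 = 0.
On [-1, 0], with s_0(x) = a_0 + b_0·(x + 1) + c_0·(x + 1)² + d_0·(x + 1)³: c_0 = σ_0/2 = 0, d_0 = (σ_1 - σ_0)/(6h_0) = -5/2, b_0 = Δ_0 - h_0(2σ_0 + σ_1)/6 = 13/2.

6.5000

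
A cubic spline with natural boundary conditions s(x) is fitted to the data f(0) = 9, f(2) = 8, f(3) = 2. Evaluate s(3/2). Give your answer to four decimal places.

9.4531

Let M_i = s''(x_i). Step sizes h_i = 2, 1; slopes of the chords Δ_i = (y_(i+1) - y_i)/h_i = -1/2, -6.
  2·M_0 + 6·M_1 + 1·M_2 = 6(Δ_1 - Δ_0) = -33
Natural end conditions: M_0 = M_2 = 0.
Hence M_0 = 0, M_1 = -11/2, M_2 = 0.
On [0, 2], s(x) = 9 + 4/3·x + 0·x² - 11/24·x³.
With x = 3/2: s(3/2) = 605/64.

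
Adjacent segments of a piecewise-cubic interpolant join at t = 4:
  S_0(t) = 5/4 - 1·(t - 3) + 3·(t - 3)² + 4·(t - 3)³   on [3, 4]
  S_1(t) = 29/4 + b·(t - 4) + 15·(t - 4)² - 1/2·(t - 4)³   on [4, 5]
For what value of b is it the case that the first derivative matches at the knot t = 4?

17

S_0'(t) = -1 + 6·(t - 3) + 12·(t - 3)², so S_0'(4) = 17. On the right, S_1'(4) = b, so b = 17.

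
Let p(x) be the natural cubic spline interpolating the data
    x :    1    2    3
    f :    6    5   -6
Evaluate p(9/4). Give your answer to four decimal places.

Let σ_i = p''(x_i). Step sizes h_i = 1, 1; slopes of the chords Δ_i = (y_(i+1) - y_i)/h_i = -1, -11.
  1·σ_0 + 4·σ_1 + 1·σ_2 = 6(Δ_1 - Δ_0) = -60
Natural end conditions: σ_0 = σ_2 = 0.
Solving: σ_0 = 0, σ_1 = -15, σ_2 = 0.
On [2, 3], p(x) = 5 - 6·(x - 2) - 15/2·(x - 2)² + 5/2·(x - 2)³.
With (x - 2) = 1/4: p(9/4) = 393/128.

3.0703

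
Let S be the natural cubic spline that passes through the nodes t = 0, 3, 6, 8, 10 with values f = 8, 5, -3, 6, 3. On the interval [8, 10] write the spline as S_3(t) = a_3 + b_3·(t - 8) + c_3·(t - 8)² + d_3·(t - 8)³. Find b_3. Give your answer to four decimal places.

2.5381

Put M_i = S'' at the i-th knot. Here h = (3, 3, 2, 2) and Δ = (-1, -8/3, 9/2, -3/2), so the interior equations h_(i-1)·M_(i-1) + 2(h_(i-1)+h_i)·M_i + h_i·M_(i+1) = 6(Δ_i − Δ_(i-1)) read
  3·M_0 + 12·M_1 + 3·M_2 = 6(Δ_1 - Δ_0) = -10
  3·M_1 + 10·M_2 + 2·M_3 = 6(Δ_2 - Δ_1) = 43
  2·M_2 + 8·M_3 + 2·M_4 = 6(Δ_3 - Δ_2) = -36
Natural end conditions: M_0 = M_4 = 0.
Solving: M_0 = 0, M_1 = -251/105, M_2 = 218/35, M_3 = -212/35, M_4 = 0.
On [8, 10], with S_3(t) = a_3 + b_3·(t - 8) + c_3·(t - 8)² + d_3·(t - 8)³: c_3 = M_3/2 = -106/35, d_3 = (M_4 - M_3)/(6h_3) = 53/105, b_3 = Δ_3 - h_3(2M_3 + M_4)/6 = 533/210.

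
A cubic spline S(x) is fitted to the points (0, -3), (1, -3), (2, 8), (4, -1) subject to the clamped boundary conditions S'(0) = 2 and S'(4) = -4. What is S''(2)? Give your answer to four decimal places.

-24.4091

With σ_i denoting the second derivative at x_i, h_i = 1, 1, 2, and Δ_i = (y_(i+1) − y_i)/h_i = 0, 11, -9/2:
  1·σ_0 + 4·σ_1 + 1·σ_2 = 6(Δ_1 - Δ_0) = 66
  1·σ_1 + 6·σ_2 + 2·σ_3 = 6(Δ_2 - Δ_1) = -93
Clamped end conditions give two more equations: 2h_0·σ_0 + h_0·σ_1 = 6(Δ_0 - S'(0)) = -12 and h_2·σ_2 + 2h_2·σ_3 = 6(S'(4) - Δ_2) = 3.
Hence σ_0 = -435/22, σ_1 = 303/11, σ_2 = -537/22, σ_3 = 285/22.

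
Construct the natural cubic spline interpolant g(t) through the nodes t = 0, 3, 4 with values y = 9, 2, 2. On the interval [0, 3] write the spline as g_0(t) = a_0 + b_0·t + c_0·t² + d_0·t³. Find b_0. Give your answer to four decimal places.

Write M_i for g''(x_i). With h_i = 3, 1 and divided differences Δ_i = -7/3, 0, the continuity of g' gives the tridiagonal system
  3·M_0 + 8·M_1 + 1·M_2 = 6(Δ_1 - Δ_0) = 14
Natural end conditions: M_0 = M_2 = 0.
Solving: M_0 = 0, M_1 = 7/4, M_2 = 0.
On [0, 3], with g_0(t) = a_0 + b_0·t + c_0·t² + d_0·t³: c_0 = M_0/2 = 0, d_0 = (M_1 - M_0)/(6h_0) = 7/72, b_0 = Δ_0 - h_0(2M_0 + M_1)/6 = -77/24.

-3.2083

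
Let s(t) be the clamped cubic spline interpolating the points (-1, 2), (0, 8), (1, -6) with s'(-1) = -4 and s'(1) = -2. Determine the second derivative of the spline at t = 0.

-62

Write M_i for s''(x_i). With h_i = 1, 1 and divided differences Δ_i = 6, -14, the continuity of s' gives the tridiagonal system
  1·M_0 + 4·M_1 + 1·M_2 = 6(Δ_1 - Δ_0) = -120
Clamped end conditions give two more equations: 2h_0·M_0 + h_0·M_1 = 6(Δ_0 - s'(-1)) = 60 and h_1·M_1 + 2h_1·M_2 = 6(s'(1) - Δ_1) = 72.
Solving the tridiagonal system: M_0 = 61, M_1 = -62, M_2 = 67.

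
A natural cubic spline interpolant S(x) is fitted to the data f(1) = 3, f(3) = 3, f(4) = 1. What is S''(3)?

Write M_i for S''(x_i). With h_i = 2, 1 and divided differences Δ_i = 0, -2, the continuity of S' gives the tridiagonal system
  2·M_0 + 6·M_1 + 1·M_2 = 6(Δ_1 - Δ_0) = -12
Natural end conditions: M_0 = M_2 = 0.
Hence M_0 = 0, M_1 = -2, M_2 = 0.

-2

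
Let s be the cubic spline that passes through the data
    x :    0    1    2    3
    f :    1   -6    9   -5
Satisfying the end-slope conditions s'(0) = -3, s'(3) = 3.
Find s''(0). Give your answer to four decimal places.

With m_i denoting the second derivative at x_i, h_i = 1, 1, 1, and Δ_i = (y_(i+1) − y_i)/h_i = -7, 15, -14:
  1·m_0 + 4·m_1 + 1·m_2 = 6(Δ_1 - Δ_0) = 132
  1·m_1 + 4·m_2 + 1·m_3 = 6(Δ_2 - Δ_1) = -174
Clamped end conditions give two more equations: 2h_0·m_0 + h_0·m_1 = 6(Δ_0 - s'(0)) = -24 and h_2·m_2 + 2h_2·m_3 = 6(s'(3) - Δ_2) = 102.
Hence m_0 = -222/5, m_1 = 324/5, m_2 = -414/5, m_3 = 462/5.

-44.4000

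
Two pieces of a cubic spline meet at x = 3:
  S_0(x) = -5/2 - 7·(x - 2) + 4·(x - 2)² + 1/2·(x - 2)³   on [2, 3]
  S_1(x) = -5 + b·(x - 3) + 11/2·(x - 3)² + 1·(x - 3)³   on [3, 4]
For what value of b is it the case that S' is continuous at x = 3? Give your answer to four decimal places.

2.5000

S_0'(x) = -7 + 8·(x - 2) + 3/2·(x - 2)², so S_0'(3) = 5/2. On the right, S_1'(3) = b, so b = 5/2.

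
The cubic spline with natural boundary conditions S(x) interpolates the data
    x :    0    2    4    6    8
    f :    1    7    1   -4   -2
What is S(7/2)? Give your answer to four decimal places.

Put M_i = S'' at the i-th knot. Here h = (2, 2, 2, 2) and Δ = (3, -3, -5/2, 1), so the interior equations h_(i-1)·M_(i-1) + 2(h_(i-1)+h_i)·M_i + h_i·M_(i+1) = 6(Δ_i − Δ_(i-1)) read
  2·M_0 + 8·M_1 + 2·M_2 = 6(Δ_1 - Δ_0) = -36
  2·M_1 + 8·M_2 + 2·M_3 = 6(Δ_2 - Δ_1) = 3
  2·M_2 + 8·M_3 + 2·M_4 = 6(Δ_3 - Δ_2) = 21
Natural end conditions: M_0 = M_4 = 0.
Forward elimination and back-substitution give M_0 = 0, M_1 = -531/112, M_2 = 27/28, M_3 = 267/112, M_4 = 0.
On [2, 4], S(x) = 7 - 9/56·(x - 2) - 531/224·(x - 2)² + 213/448·(x - 2)³.
With (x - 2) = 3/2: S(7/2) = 10859/3584.

3.0299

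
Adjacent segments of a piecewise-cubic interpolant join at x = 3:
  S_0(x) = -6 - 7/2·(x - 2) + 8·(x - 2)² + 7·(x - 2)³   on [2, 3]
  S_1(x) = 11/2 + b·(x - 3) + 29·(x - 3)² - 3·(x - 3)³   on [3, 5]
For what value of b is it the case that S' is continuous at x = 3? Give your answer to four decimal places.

33.5000

S_0'(x) = -7/2 + 16·(x - 2) + 21·(x - 2)², so S_0'(3) = 67/2. On the right, S_1'(3) = b, so b = 67/2.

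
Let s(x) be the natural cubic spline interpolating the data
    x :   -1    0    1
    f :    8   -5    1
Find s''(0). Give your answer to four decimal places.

28.5000

Write σ_i for s''(x_i). With h_i = 1, 1 and divided differences Δ_i = -13, 6, the continuity of s' gives the tridiagonal system
  1·σ_0 + 4·σ_1 + 1·σ_2 = 6(Δ_1 - Δ_0) = 114
Natural end conditions: σ_0 = σ_2 = 0.
Hence σ_0 = 0, σ_1 = 57/2, σ_2 = 0.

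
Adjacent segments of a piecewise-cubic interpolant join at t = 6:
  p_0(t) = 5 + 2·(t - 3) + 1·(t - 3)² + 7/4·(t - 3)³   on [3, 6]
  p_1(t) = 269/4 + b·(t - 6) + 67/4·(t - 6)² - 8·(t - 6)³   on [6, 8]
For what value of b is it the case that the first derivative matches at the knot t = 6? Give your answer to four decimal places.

p_0'(t) = 2 + 2·(t - 3) + 21/4·(t - 3)², so p_0'(6) = 221/4. On the right, p_1'(6) = b, so b = 221/4.

55.2500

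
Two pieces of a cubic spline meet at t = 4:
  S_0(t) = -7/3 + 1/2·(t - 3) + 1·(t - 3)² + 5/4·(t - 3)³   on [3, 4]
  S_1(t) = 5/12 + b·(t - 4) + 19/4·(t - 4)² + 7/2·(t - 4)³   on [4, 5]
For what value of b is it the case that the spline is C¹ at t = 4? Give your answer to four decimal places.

6.2500

S_0'(t) = 1/2 + 2·(t - 3) + 15/4·(t - 3)², so S_0'(4) = 25/4. On the right, S_1'(4) = b, so b = 25/4.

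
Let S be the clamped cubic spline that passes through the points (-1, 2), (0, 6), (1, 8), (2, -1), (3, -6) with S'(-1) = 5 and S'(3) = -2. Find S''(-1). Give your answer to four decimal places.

With M_i denoting the second derivative at x_i, h_i = 1, 1, 1, 1, and Δ_i = (y_(i+1) − y_i)/h_i = 4, 2, -9, -5:
  1·M_0 + 4·M_1 + 1·M_2 = 6(Δ_1 - Δ_0) = -12
  1·M_1 + 4·M_2 + 1·M_3 = 6(Δ_2 - Δ_1) = -66
  1·M_2 + 4·M_3 + 1·M_4 = 6(Δ_3 - Δ_2) = 24
Clamped end conditions give two more equations: 2h_0·M_0 + h_0·M_1 = 6(Δ_0 - S'(-1)) = -6 and h_3·M_3 + 2h_3·M_4 = 6(S'(3) - Δ_3) = 18.
Solving: M_0 = -127/28, M_1 = 43/14, M_2 = -79/4, M_3 = 139/14, M_4 = 113/28.

-4.5357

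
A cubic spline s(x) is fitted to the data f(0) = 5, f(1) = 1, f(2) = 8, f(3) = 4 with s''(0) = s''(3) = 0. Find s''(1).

With M_i denoting the second derivative at x_i, h_i = 1, 1, 1, and Δ_i = (y_(i+1) − y_i)/h_i = -4, 7, -4:
  1·M_0 + 4·M_1 + 1·M_2 = 6(Δ_1 - Δ_0) = 66
  1·M_1 + 4·M_2 + 1·M_3 = 6(Δ_2 - Δ_1) = -66
Natural end conditions: M_0 = M_3 = 0.
Forward elimination and back-substitution give M_0 = 0, M_1 = 22, M_2 = -22, M_3 = 0.

22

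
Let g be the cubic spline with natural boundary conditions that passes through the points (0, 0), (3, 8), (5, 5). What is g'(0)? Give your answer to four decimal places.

Put m_i = g'' at the i-th knot. Here h = (3, 2) and Δ = (8/3, -3/2), so the interior equations h_(i-1)·m_(i-1) + 2(h_(i-1)+h_i)·m_i + h_i·m_(i+1) = 6(Δ_i − Δ_(i-1)) read
  3·m_0 + 10·m_1 + 2·m_2 = 6(Δ_1 - Δ_0) = -25
Natural end conditions: m_0 = m_2 = 0.
Forward elimination and back-substitution give m_0 = 0, m_1 = -5/2, m_2 = 0.
On [0, 3], g'(x) = b_0 + 2c_0·x + 3d_0·x² with b_0 = Δ_0 - h_0(2m_0 + m_1)/6 = 47/12, c_0 = m_0/2 = 0, d_0 = (m_1 - m_0)/(6h_0) = -5/36. So g'(0) = 47/12.

3.9167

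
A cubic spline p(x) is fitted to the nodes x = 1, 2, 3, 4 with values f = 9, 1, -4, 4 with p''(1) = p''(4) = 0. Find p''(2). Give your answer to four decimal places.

-0.4000

Put M_i = p'' at the i-th knot. Here h = (1, 1, 1) and Δ = (-8, -5, 8), so the interior equations h_(i-1)·M_(i-1) + 2(h_(i-1)+h_i)·M_i + h_i·M_(i+1) = 6(Δ_i − Δ_(i-1)) read
  1·M_0 + 4·M_1 + 1·M_2 = 6(Δ_1 - Δ_0) = 18
  1·M_1 + 4·M_2 + 1·M_3 = 6(Δ_2 - Δ_1) = 78
Natural end conditions: M_0 = M_3 = 0.
Hence M_0 = 0, M_1 = -2/5, M_2 = 98/5, M_3 = 0.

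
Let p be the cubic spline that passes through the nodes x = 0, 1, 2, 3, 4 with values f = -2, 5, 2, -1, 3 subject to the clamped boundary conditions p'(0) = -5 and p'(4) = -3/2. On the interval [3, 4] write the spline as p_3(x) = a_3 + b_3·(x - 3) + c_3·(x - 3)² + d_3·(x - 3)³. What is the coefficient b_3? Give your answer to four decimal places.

Write m_i for p''(x_i). With h_i = 1, 1, 1, 1 and divided differences Δ_i = 7, -3, -3, 4, the continuity of p' gives the tridiagonal system
  1·m_0 + 4·m_1 + 1·m_2 = 6(Δ_1 - Δ_0) = -60
  1·m_1 + 4·m_2 + 1·m_3 = 6(Δ_2 - Δ_1) = 0
  1·m_2 + 4·m_3 + 1·m_4 = 6(Δ_3 - Δ_2) = 42
Clamped end conditions give two more equations: 2h_0·m_0 + h_0·m_1 = 6(Δ_0 - p'(0)) = 72 and h_3·m_3 + 2h_3·m_4 = 6(p'(4) - Δ_3) = -33.
Forward elimination and back-substitution give m_0 = 2809/56, m_1 = -793/28, m_2 = 25/8, m_3 = 443/28, m_4 = -1367/56.
On [3, 4], with p_3(x) = a_3 + b_3·(x - 3) + c_3·(x - 3)² + d_3·(x - 3)³: c_3 = m_3/2 = 443/56, d_3 = (m_4 - m_3)/(6h_3) = -751/112, b_3 = Δ_3 - h_3(2m_3 + m_4)/6 = 313/112.

2.7946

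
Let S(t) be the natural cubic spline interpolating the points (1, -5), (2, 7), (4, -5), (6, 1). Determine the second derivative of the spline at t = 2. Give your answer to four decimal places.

With M_i denoting the second derivative at x_i, h_i = 1, 2, 2, and Δ_i = (y_(i+1) − y_i)/h_i = 12, -6, 3:
  1·M_0 + 6·M_1 + 2·M_2 = 6(Δ_1 - Δ_0) = -108
  2·M_1 + 8·M_2 + 2·M_3 = 6(Δ_2 - Δ_1) = 54
Natural end conditions: M_0 = M_3 = 0.
Solving the tridiagonal system: M_0 = 0, M_1 = -243/11, M_2 = 135/11, M_3 = 0.

-22.0909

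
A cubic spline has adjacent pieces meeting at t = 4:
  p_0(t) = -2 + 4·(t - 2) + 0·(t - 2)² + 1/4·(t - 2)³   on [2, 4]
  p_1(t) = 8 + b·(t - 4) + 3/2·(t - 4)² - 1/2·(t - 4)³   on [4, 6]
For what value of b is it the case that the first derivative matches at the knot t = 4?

p_0'(t) = 4 + 0·(t - 2) + 3/4·(t - 2)², so p_0'(4) = 7. On the right, p_1'(4) = b, so b = 7.

7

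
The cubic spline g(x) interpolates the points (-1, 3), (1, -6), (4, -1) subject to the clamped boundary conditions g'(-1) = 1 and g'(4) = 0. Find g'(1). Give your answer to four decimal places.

-3.3500

Put M_i = g'' at the i-th knot. Here h = (2, 3) and Δ = (-9/2, 5/3), so the interior equations h_(i-1)·M_(i-1) + 2(h_(i-1)+h_i)·M_i + h_i·M_(i+1) = 6(Δ_i − Δ_(i-1)) read
  2·M_0 + 10·M_1 + 3·M_2 = 6(Δ_1 - Δ_0) = 37
Clamped end conditions give two more equations: 2h_0·M_0 + h_0·M_1 = 6(Δ_0 - g'(-1)) = -33 and h_1·M_1 + 2h_1·M_2 = 6(g'(4) - Δ_1) = -10.
Solving the tridiagonal system: M_0 = -243/20, M_1 = 39/5, M_2 = -167/30.
On [1, 4], g'(x) = b_1 + 2c_1·(x - 1) + 3d_1·(x - 1)² with b_1 = Δ_1 - h_1(2M_1 + M_2)/6 = -67/20, c_1 = M_1/2 = 39/10, d_1 = (M_2 - M_1)/(6h_1) = -401/540. So g'(1) = -67/20.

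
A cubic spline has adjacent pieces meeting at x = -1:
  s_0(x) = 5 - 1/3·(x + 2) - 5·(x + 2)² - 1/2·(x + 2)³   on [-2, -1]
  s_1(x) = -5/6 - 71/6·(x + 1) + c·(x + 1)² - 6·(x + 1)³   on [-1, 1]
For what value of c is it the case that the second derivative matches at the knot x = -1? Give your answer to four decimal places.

-6.5000

s_0''(x) = -10 - 3·(x + 2), so s_0''(-1) = -13. On the right, s_1''(-1) = 2c, so c = -13/2.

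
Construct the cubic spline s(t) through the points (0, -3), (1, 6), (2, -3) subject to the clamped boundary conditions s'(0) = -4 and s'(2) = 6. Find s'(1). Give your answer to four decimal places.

-0.5000

With M_i denoting the second derivative at x_i, h_i = 1, 1, and Δ_i = (y_(i+1) − y_i)/h_i = 9, -9:
  1·M_0 + 4·M_1 + 1·M_2 = 6(Δ_1 - Δ_0) = -108
Clamped end conditions give two more equations: 2h_0·M_0 + h_0·M_1 = 6(Δ_0 - s'(0)) = 78 and h_1·M_1 + 2h_1·M_2 = 6(s'(2) - Δ_1) = 90.
Hence M_0 = 71, M_1 = -64, M_2 = 77.
On [1, 2], s'(t) = b_1 + 2c_1·(t - 1) + 3d_1·(t - 1)² with b_1 = Δ_1 - h_1(2M_1 + M_2)/6 = -1/2, c_1 = M_1/2 = -32, d_1 = (M_2 - M_1)/(6h_1) = 47/2. So s'(1) = -1/2.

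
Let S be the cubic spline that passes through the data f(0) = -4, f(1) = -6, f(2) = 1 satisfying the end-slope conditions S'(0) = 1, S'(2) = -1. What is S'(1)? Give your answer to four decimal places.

3.7500

Let m_i = S''(x_i). Step sizes h_i = 1, 1; slopes of the chords Δ_i = (y_(i+1) - y_i)/h_i = -2, 7.
  1·m_0 + 4·m_1 + 1·m_2 = 6(Δ_1 - Δ_0) = 54
Clamped end conditions give two more equations: 2h_0·m_0 + h_0·m_1 = 6(Δ_0 - S'(0)) = -18 and h_1·m_1 + 2h_1·m_2 = 6(S'(2) - Δ_1) = -48.
Hence m_0 = -47/2, m_1 = 29, m_2 = -77/2.
On [1, 2], S'(x) = b_1 + 2c_1·(x - 1) + 3d_1·(x - 1)² with b_1 = Δ_1 - h_1(2m_1 + m_2)/6 = 15/4, c_1 = m_1/2 = 29/2, d_1 = (m_2 - m_1)/(6h_1) = -45/4. So S'(1) = 15/4.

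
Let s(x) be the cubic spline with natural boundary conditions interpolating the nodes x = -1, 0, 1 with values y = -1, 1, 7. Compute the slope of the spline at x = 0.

4

With M_i denoting the second derivative at x_i, h_i = 1, 1, and Δ_i = (y_(i+1) − y_i)/h_i = 2, 6:
  1·M_0 + 4·M_1 + 1·M_2 = 6(Δ_1 - Δ_0) = 24
Natural end conditions: M_0 = M_2 = 0.
Solving: M_0 = 0, M_1 = 6, M_2 = 0.
On [0, 1], s'(x) = b_1 + 2c_1·x + 3d_1·x² with b_1 = Δ_1 - h_1(2M_1 + M_2)/6 = 4, c_1 = M_1/2 = 3, d_1 = (M_2 - M_1)/(6h_1) = -1. So s'(0) = 4.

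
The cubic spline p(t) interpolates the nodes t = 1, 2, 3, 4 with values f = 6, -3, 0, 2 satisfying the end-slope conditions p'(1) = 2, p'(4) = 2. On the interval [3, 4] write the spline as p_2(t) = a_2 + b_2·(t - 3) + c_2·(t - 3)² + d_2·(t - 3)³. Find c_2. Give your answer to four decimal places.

-5.6000

Write m_i for p''(x_i). With h_i = 1, 1, 1 and divided differences Δ_i = -9, 3, 2, the continuity of p' gives the tridiagonal system
  1·m_0 + 4·m_1 + 1·m_2 = 6(Δ_1 - Δ_0) = 72
  1·m_1 + 4·m_2 + 1·m_3 = 6(Δ_2 - Δ_1) = -6
Clamped end conditions give two more equations: 2h_0·m_0 + h_0·m_1 = 6(Δ_0 - p'(1)) = -66 and h_2·m_2 + 2h_2·m_3 = 6(p'(4) - Δ_2) = 0.
Solving: m_0 = -248/5, m_1 = 166/5, m_2 = -56/5, m_3 = 28/5.
On [3, 4], with p_2(t) = a_2 + b_2·(t - 3) + c_2·(t - 3)² + d_2·(t - 3)³: c_2 = m_2/2 = -28/5, d_2 = (m_3 - m_2)/(6h_2) = 14/5, b_2 = Δ_2 - h_2(2m_2 + m_3)/6 = 24/5.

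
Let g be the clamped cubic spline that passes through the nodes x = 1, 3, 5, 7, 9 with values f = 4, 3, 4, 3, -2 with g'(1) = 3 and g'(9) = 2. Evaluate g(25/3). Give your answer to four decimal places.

Write m_i for g''(x_i). With h_i = 2, 2, 2, 2 and divided differences Δ_i = -1/2, 1/2, -1/2, -5/2, the continuity of g' gives the tridiagonal system
  2·m_0 + 8·m_1 + 2·m_2 = 6(Δ_1 - Δ_0) = 6
  2·m_1 + 8·m_2 + 2·m_3 = 6(Δ_2 - Δ_1) = -6
  2·m_2 + 8·m_3 + 2·m_4 = 6(Δ_3 - Δ_2) = -12
Clamped end conditions give two more equations: 2h_0·m_0 + h_0·m_1 = 6(Δ_0 - g'(1)) = -21 and h_3·m_3 + 2h_3·m_4 = 6(g'(9) - Δ_3) = 27.
Solving: m_0 = -13/2, m_1 = 5/2, m_2 = -1/2, m_3 = -7/2, m_4 = 17/2.
On [7, 9], g(x) = 3 - 3·(x - 7) - 7/4·(x - 7)² + 1·(x - 7)³.
With (x - 7) = 4/3: g(25/3) = -47/27.

-1.7407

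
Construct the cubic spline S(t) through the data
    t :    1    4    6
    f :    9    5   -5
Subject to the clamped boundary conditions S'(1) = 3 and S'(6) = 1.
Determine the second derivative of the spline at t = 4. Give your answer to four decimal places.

-3.6000

Write M_i for S''(x_i). With h_i = 3, 2 and divided differences Δ_i = -4/3, -5, the continuity of S' gives the tridiagonal system
  3·M_0 + 10·M_1 + 2·M_2 = 6(Δ_1 - Δ_0) = -22
Clamped end conditions give two more equations: 2h_0·M_0 + h_0·M_1 = 6(Δ_0 - S'(1)) = -26 and h_1·M_1 + 2h_1·M_2 = 6(S'(6) - Δ_1) = 36.
Forward elimination and back-substitution give M_0 = -38/15, M_1 = -18/5, M_2 = 54/5.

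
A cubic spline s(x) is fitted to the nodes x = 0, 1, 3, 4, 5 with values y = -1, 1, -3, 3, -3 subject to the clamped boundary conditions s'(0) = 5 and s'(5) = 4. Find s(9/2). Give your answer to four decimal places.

-0.8164

With M_i denoting the second derivative at x_i, h_i = 1, 2, 1, 1, and Δ_i = (y_(i+1) − y_i)/h_i = 2, -2, 6, -6:
  1·M_0 + 6·M_1 + 2·M_2 = 6(Δ_1 - Δ_0) = -24
  2·M_1 + 6·M_2 + 1·M_3 = 6(Δ_2 - Δ_1) = 48
  1·M_2 + 4·M_3 + 1·M_4 = 6(Δ_3 - Δ_2) = -72
Clamped end conditions give two more equations: 2h_0·M_0 + h_0·M_1 = 6(Δ_0 - s'(0)) = -18 and h_3·M_3 + 2h_3·M_4 = 6(s'(5) - Δ_3) = 60.
Hence M_0 = -37/8, M_1 = -35/4, M_2 = 265/16, M_3 = -271/8, M_4 = 751/16.
On [4, 5], s(x) = 3 - 81/32·(x - 4) - 271/16·(x - 4)² + 431/32·(x - 4)³.
With (x - 4) = 1/2: s(9/2) = -209/256.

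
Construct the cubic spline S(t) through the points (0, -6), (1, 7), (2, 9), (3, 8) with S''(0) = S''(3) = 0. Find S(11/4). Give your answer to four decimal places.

Put M_i = S'' at the i-th knot. Here h = (1, 1, 1) and Δ = (13, 2, -1), so the interior equations h_(i-1)·M_(i-1) + 2(h_(i-1)+h_i)·M_i + h_i·M_(i+1) = 6(Δ_i − Δ_(i-1)) read
  1·M_0 + 4·M_1 + 1·M_2 = 6(Δ_1 - Δ_0) = -66
  1·M_1 + 4·M_2 + 1·M_3 = 6(Δ_2 - Δ_1) = -18
Natural end conditions: M_0 = M_3 = 0.
Solving the tridiagonal system: M_0 = 0, M_1 = -82/5, M_2 = -2/5, M_3 = 0.
On [2, 3], S(t) = 9 - 13/15·(t - 2) - 1/5·(t - 2)² + 1/15·(t - 2)³.
With (t - 2) = 3/4: S(11/4) = 529/64.

8.2656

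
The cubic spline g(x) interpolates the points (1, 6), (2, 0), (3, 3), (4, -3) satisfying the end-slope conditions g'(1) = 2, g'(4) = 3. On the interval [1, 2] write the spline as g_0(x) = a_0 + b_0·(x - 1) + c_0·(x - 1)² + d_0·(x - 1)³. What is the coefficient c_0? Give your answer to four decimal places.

With m_i denoting the second derivative at x_i, h_i = 1, 1, 1, and Δ_i = (y_(i+1) − y_i)/h_i = -6, 3, -6:
  1·m_0 + 4·m_1 + 1·m_2 = 6(Δ_1 - Δ_0) = 54
  1·m_1 + 4·m_2 + 1·m_3 = 6(Δ_2 - Δ_1) = -54
Clamped end conditions give two more equations: 2h_0·m_0 + h_0·m_1 = 6(Δ_0 - g'(1)) = -48 and h_2·m_2 + 2h_2·m_3 = 6(g'(4) - Δ_2) = 54.
Solving the tridiagonal system: m_0 = -596/15, m_1 = 472/15, m_2 = -482/15, m_3 = 646/15.
On [1, 2], with g_0(x) = a_0 + b_0·(x - 1) + c_0·(x - 1)² + d_0·(x - 1)³: c_0 = m_0/2 = -298/15, d_0 = (m_1 - m_0)/(6h_0) = 178/15, b_0 = Δ_0 - h_0(2m_0 + m_1)/6 = 2.

-19.8667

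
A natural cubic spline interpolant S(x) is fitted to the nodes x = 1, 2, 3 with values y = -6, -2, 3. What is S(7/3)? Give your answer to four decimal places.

-0.4259

Let M_i = S''(x_i). Step sizes h_i = 1, 1; slopes of the chords Δ_i = (y_(i+1) - y_i)/h_i = 4, 5.
  1·M_0 + 4·M_1 + 1·M_2 = 6(Δ_1 - Δ_0) = 6
Natural end conditions: M_0 = M_2 = 0.
Forward elimination and back-substitution give M_0 = 0, M_1 = 3/2, M_2 = 0.
On [2, 3], S(x) = -2 + 9/2·(x - 2) + 3/4·(x - 2)² - 1/4·(x - 2)³.
With (x - 2) = 1/3: S(7/3) = -23/54.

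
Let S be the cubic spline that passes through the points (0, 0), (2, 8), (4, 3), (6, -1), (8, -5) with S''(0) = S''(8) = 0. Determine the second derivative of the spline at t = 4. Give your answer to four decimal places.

With m_i denoting the second derivative at x_i, h_i = 2, 2, 2, 2, and Δ_i = (y_(i+1) − y_i)/h_i = 4, -5/2, -2, -2:
  2·m_0 + 8·m_1 + 2·m_2 = 6(Δ_1 - Δ_0) = -39
  2·m_1 + 8·m_2 + 2·m_3 = 6(Δ_2 - Δ_1) = 3
  2·m_2 + 8·m_3 + 2·m_4 = 6(Δ_3 - Δ_2) = 0
Natural end conditions: m_0 = m_4 = 0.
Solving: m_0 = 0, m_1 = -597/112, m_2 = 51/28, m_3 = -51/112, m_4 = 0.

1.8214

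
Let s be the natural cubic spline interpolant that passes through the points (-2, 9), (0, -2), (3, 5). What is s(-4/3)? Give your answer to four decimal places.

4.4049

Write m_i for s''(x_i). With h_i = 2, 3 and divided differences Δ_i = -11/2, 7/3, the continuity of s' gives the tridiagonal system
  2·m_0 + 10·m_1 + 3·m_2 = 6(Δ_1 - Δ_0) = 47
Natural end conditions: m_0 = m_2 = 0.
Forward elimination and back-substitution give m_0 = 0, m_1 = 47/10, m_2 = 0.
On [-2, 0], s(t) = 9 - 106/15·(t + 2) + 0·(t + 2)² + 47/120·(t + 2)³.
With (t + 2) = 2/3: s(-4/3) = 1784/405.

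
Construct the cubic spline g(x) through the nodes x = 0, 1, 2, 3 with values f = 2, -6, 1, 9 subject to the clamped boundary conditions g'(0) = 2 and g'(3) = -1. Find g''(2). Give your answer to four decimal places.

-0.4000

Let M_i = g''(x_i). Step sizes h_i = 1, 1, 1; slopes of the chords Δ_i = (y_(i+1) - y_i)/h_i = -8, 7, 8.
  1·M_0 + 4·M_1 + 1·M_2 = 6(Δ_1 - Δ_0) = 90
  1·M_1 + 4·M_2 + 1·M_3 = 6(Δ_2 - Δ_1) = 6
Clamped end conditions give two more equations: 2h_0·M_0 + h_0·M_1 = 6(Δ_0 - g'(0)) = -60 and h_2·M_2 + 2h_2·M_3 = 6(g'(3) - Δ_2) = -54.
Forward elimination and back-substitution give M_0 = -236/5, M_1 = 172/5, M_2 = -2/5, M_3 = -134/5.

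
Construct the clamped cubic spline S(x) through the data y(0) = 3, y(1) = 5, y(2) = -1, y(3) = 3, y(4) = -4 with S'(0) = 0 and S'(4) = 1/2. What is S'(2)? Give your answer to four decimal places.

-0.1786

Put m_i = S'' at the i-th knot. Here h = (1, 1, 1, 1) and Δ = (2, -6, 4, -7), so the interior equations h_(i-1)·m_(i-1) + 2(h_(i-1)+h_i)·m_i + h_i·m_(i+1) = 6(Δ_i − Δ_(i-1)) read
  1·m_0 + 4·m_1 + 1·m_2 = 6(Δ_1 - Δ_0) = -48
  1·m_1 + 4·m_2 + 1·m_3 = 6(Δ_2 - Δ_1) = 60
  1·m_2 + 4·m_3 + 1·m_4 = 6(Δ_3 - Δ_2) = -66
Clamped end conditions give two more equations: 2h_0·m_0 + h_0·m_1 = 6(Δ_0 - S'(0)) = 12 and h_3·m_3 + 2h_3·m_4 = 6(S'(4) - Δ_3) = 45.
Hence m_0 = 1003/56, m_1 = -667/28, m_2 = 235/8, m_3 = -943/28, m_4 = 2203/56.
On [2, 3], S'(x) = b_2 + 2c_2·(x - 2) + 3d_2·(x - 2)² with b_2 = Δ_2 - h_2(2m_2 + m_3)/6 = -5/28, c_2 = m_2/2 = 235/16, d_2 = (m_3 - m_2)/(6h_2) = -1177/112. So S'(2) = -5/28.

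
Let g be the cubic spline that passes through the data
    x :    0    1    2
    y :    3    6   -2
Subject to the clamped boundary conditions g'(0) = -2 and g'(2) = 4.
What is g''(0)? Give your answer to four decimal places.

34.5000

Write M_i for g''(x_i). With h_i = 1, 1 and divided differences Δ_i = 3, -8, the continuity of g' gives the tridiagonal system
  1·M_0 + 4·M_1 + 1·M_2 = 6(Δ_1 - Δ_0) = -66
Clamped end conditions give two more equations: 2h_0·M_0 + h_0·M_1 = 6(Δ_0 - g'(0)) = 30 and h_1·M_1 + 2h_1·M_2 = 6(g'(2) - Δ_1) = 72.
Forward elimination and back-substitution give M_0 = 69/2, M_1 = -39, M_2 = 111/2.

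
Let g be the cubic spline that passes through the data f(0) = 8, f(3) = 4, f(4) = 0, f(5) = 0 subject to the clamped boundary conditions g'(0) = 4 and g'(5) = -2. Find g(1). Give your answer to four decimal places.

9.8595

Write m_i for g''(x_i). With h_i = 3, 1, 1 and divided differences Δ_i = -4/3, -4, 0, the continuity of g' gives the tridiagonal system
  3·m_0 + 8·m_1 + 1·m_2 = 6(Δ_1 - Δ_0) = -16
  1·m_1 + 4·m_2 + 1·m_3 = 6(Δ_2 - Δ_1) = 24
Clamped end conditions give two more equations: 2h_0·m_0 + h_0·m_1 = 6(Δ_0 - g'(0)) = -32 and h_2·m_2 + 2h_2·m_3 = 6(g'(5) - Δ_2) = -12.
Hence m_0 = -404/87, m_1 = -40/29, m_2 = 260/29, m_3 = -304/29.
On [0, 3], g(x) = 8 + 4·x - 202/87·x² + 142/783·x³.
With x = 1: g(1) = 7720/783.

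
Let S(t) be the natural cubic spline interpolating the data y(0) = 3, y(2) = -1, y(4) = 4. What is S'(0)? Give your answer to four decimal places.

Write m_i for S''(x_i). With h_i = 2, 2 and divided differences Δ_i = -2, 5/2, the continuity of S' gives the tridiagonal system
  2·m_0 + 8·m_1 + 2·m_2 = 6(Δ_1 - Δ_0) = 27
Natural end conditions: m_0 = m_2 = 0.
Forward elimination and back-substitution give m_0 = 0, m_1 = 27/8, m_2 = 0.
On [0, 2], S'(t) = b_0 + 2c_0·t + 3d_0·t² with b_0 = Δ_0 - h_0(2m_0 + m_1)/6 = -25/8, c_0 = m_0/2 = 0, d_0 = (m_1 - m_0)/(6h_0) = 9/32. So S'(0) = -25/8.

-3.1250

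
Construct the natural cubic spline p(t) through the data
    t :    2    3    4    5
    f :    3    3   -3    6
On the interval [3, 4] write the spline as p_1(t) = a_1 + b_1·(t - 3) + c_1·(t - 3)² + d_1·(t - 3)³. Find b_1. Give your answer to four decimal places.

-5.2000

Let m_i = p''(x_i). Step sizes h_i = 1, 1, 1; slopes of the chords Δ_i = (y_(i+1) - y_i)/h_i = 0, -6, 9.
  1·m_0 + 4·m_1 + 1·m_2 = 6(Δ_1 - Δ_0) = -36
  1·m_1 + 4·m_2 + 1·m_3 = 6(Δ_2 - Δ_1) = 90
Natural end conditions: m_0 = m_3 = 0.
Hence m_0 = 0, m_1 = -78/5, m_2 = 132/5, m_3 = 0.
On [3, 4], with p_1(t) = a_1 + b_1·(t - 3) + c_1·(t - 3)² + d_1·(t - 3)³: c_1 = m_1/2 = -39/5, d_1 = (m_2 - m_1)/(6h_1) = 7, b_1 = Δ_1 - h_1(2m_1 + m_2)/6 = -26/5.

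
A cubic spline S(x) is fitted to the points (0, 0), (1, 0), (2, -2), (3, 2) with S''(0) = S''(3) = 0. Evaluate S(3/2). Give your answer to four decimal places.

-1.3000

Let M_i = S''(x_i). Step sizes h_i = 1, 1, 1; slopes of the chords Δ_i = (y_(i+1) - y_i)/h_i = 0, -2, 4.
  1·M_0 + 4·M_1 + 1·M_2 = 6(Δ_1 - Δ_0) = -12
  1·M_1 + 4·M_2 + 1·M_3 = 6(Δ_2 - Δ_1) = 36
Natural end conditions: M_0 = M_3 = 0.
Forward elimination and back-substitution give M_0 = 0, M_1 = -28/5, M_2 = 52/5, M_3 = 0.
On [1, 2], S(x) = 0 - 28/15·(x - 1) - 14/5·(x - 1)² + 8/3·(x - 1)³.
With (x - 1) = 1/2: S(3/2) = -13/10.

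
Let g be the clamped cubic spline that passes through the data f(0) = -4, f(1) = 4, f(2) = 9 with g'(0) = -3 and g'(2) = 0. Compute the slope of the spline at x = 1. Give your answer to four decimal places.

10.5000

Put M_i = g'' at the i-th knot. Here h = (1, 1) and Δ = (8, 5), so the interior equations h_(i-1)·M_(i-1) + 2(h_(i-1)+h_i)·M_i + h_i·M_(i+1) = 6(Δ_i − Δ_(i-1)) read
  1·M_0 + 4·M_1 + 1·M_2 = 6(Δ_1 - Δ_0) = -18
Clamped end conditions give two more equations: 2h_0·M_0 + h_0·M_1 = 6(Δ_0 - g'(0)) = 66 and h_1·M_1 + 2h_1·M_2 = 6(g'(2) - Δ_1) = -30.
Solving: M_0 = 39, M_1 = -12, M_2 = -9.
On [1, 2], g'(x) = b_1 + 2c_1·(x - 1) + 3d_1·(x - 1)² with b_1 = Δ_1 - h_1(2M_1 + M_2)/6 = 21/2, c_1 = M_1/2 = -6, d_1 = (M_2 - M_1)/(6h_1) = 1/2. So g'(1) = 21/2.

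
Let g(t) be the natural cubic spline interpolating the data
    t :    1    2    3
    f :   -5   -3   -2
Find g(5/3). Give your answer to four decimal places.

-3.5741

With σ_i denoting the second derivative at x_i, h_i = 1, 1, and Δ_i = (y_(i+1) − y_i)/h_i = 2, 1:
  1·σ_0 + 4·σ_1 + 1·σ_2 = 6(Δ_1 - Δ_0) = -6
Natural end conditions: σ_0 = σ_2 = 0.
Solving the tridiagonal system: σ_0 = 0, σ_1 = -3/2, σ_2 = 0.
On [1, 2], g(t) = -5 + 9/4·(t - 1) + 0·(t - 1)² - 1/4·(t - 1)³.
With (t - 1) = 2/3: g(5/3) = -193/54.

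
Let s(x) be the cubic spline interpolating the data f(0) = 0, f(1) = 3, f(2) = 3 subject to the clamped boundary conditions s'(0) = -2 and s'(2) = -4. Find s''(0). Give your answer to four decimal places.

Write σ_i for s''(x_i). With h_i = 1, 1 and divided differences Δ_i = 3, 0, the continuity of s' gives the tridiagonal system
  1·σ_0 + 4·σ_1 + 1·σ_2 = 6(Δ_1 - Δ_0) = -18
Clamped end conditions give two more equations: 2h_0·σ_0 + h_0·σ_1 = 6(Δ_0 - s'(0)) = 30 and h_1·σ_1 + 2h_1·σ_2 = 6(s'(2) - Δ_1) = -24.
Hence σ_0 = 37/2, σ_1 = -7, σ_2 = -17/2.

18.5000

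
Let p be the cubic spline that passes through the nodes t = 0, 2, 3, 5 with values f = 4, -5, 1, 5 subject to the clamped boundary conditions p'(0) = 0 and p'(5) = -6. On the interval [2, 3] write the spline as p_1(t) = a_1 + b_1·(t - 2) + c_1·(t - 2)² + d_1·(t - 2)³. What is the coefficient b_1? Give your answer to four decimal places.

With σ_i denoting the second derivative at x_i, h_i = 2, 1, 2, and Δ_i = (y_(i+1) − y_i)/h_i = -9/2, 6, 2:
  2·σ_0 + 6·σ_1 + 1·σ_2 = 6(Δ_1 - Δ_0) = 63
  1·σ_1 + 6·σ_2 + 2·σ_3 = 6(Δ_2 - Δ_1) = -24
Clamped end conditions give two more equations: 2h_0·σ_0 + h_0·σ_1 = 6(Δ_0 - p'(0)) = -27 and h_2·σ_2 + 2h_2·σ_3 = 6(p'(5) - Δ_2) = -48.
Solving the tridiagonal system: σ_0 = -471/32, σ_1 = 255/16, σ_2 = -51/16, σ_3 = -333/32.
On [2, 3], with p_1(t) = a_1 + b_1·(t - 2) + c_1·(t - 2)² + d_1·(t - 2)³: c_1 = σ_1/2 = 255/32, d_1 = (σ_2 - σ_1)/(6h_1) = -51/16, b_1 = Δ_1 - h_1(2σ_1 + σ_2)/6 = 39/32.

1.2188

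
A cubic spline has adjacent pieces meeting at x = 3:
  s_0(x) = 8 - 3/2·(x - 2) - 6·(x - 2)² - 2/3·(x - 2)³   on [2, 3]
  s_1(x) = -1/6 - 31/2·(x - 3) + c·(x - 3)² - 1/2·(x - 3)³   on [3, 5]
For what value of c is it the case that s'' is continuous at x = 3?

-8

s_0''(x) = -12 - 4·(x - 2), so s_0''(3) = -16. On the right, s_1''(3) = 2c, so c = -8.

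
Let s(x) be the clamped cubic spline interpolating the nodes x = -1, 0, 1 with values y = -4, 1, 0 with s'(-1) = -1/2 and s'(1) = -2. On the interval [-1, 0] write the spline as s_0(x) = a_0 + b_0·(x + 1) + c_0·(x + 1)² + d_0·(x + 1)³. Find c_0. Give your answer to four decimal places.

12.3750

With M_i denoting the second derivative at x_i, h_i = 1, 1, and Δ_i = (y_(i+1) − y_i)/h_i = 5, -1:
  1·M_0 + 4·M_1 + 1·M_2 = 6(Δ_1 - Δ_0) = -36
Clamped end conditions give two more equations: 2h_0·M_0 + h_0·M_1 = 6(Δ_0 - s'(-1)) = 33 and h_1·M_1 + 2h_1·M_2 = 6(s'(1) - Δ_1) = -6.
Solving: M_0 = 99/4, M_1 = -33/2, M_2 = 21/4.
On [-1, 0], with s_0(x) = a_0 + b_0·(x + 1) + c_0·(x + 1)² + d_0·(x + 1)³: c_0 = M_0/2 = 99/8, d_0 = (M_1 - M_0)/(6h_0) = -55/8, b_0 = Δ_0 - h_0(2M_0 + M_1)/6 = -1/2.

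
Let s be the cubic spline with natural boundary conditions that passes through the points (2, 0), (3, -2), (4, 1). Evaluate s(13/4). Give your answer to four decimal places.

Let m_i = s''(x_i). Step sizes h_i = 1, 1; slopes of the chords Δ_i = (y_(i+1) - y_i)/h_i = -2, 3.
  1·m_0 + 4·m_1 + 1·m_2 = 6(Δ_1 - Δ_0) = 30
Natural end conditions: m_0 = m_2 = 0.
Hence m_0 = 0, m_1 = 15/2, m_2 = 0.
On [3, 4], s(t) = -2 + 1/2·(t - 3) + 15/4·(t - 3)² - 5/4·(t - 3)³.
With (t - 3) = 1/4: s(13/4) = -425/256.

-1.6602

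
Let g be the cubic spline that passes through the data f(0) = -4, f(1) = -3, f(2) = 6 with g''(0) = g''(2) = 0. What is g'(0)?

-1

Put m_i = g'' at the i-th knot. Here h = (1, 1) and Δ = (1, 9), so the interior equations h_(i-1)·m_(i-1) + 2(h_(i-1)+h_i)·m_i + h_i·m_(i+1) = 6(Δ_i − Δ_(i-1)) read
  1·m_0 + 4·m_1 + 1·m_2 = 6(Δ_1 - Δ_0) = 48
Natural end conditions: m_0 = m_2 = 0.
Solving the tridiagonal system: m_0 = 0, m_1 = 12, m_2 = 0.
On [0, 1], g'(x) = b_0 + 2c_0·x + 3d_0·x² with b_0 = Δ_0 - h_0(2m_0 + m_1)/6 = -1, c_0 = m_0/2 = 0, d_0 = (m_1 - m_0)/(6h_0) = 2. So g'(0) = -1.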